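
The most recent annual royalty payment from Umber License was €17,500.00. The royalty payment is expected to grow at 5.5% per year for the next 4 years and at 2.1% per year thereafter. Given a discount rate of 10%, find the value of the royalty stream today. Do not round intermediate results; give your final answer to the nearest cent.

D_1 = 18462.50000
D_2 = 19477.93750
D_3 = 20549.22406
D_4 = 21679.43139
Terminal value at year 4: TV = D_4×(1+g_2)/(r−g_2) = 22134.69945/0.079 = 280186.06892
P_0 = D_1/(1+r)^1 + D_2/(1+r)^2 + D_3/(1+r)^3 + D_4/(1+r)^4 + TV/(1+r)^4
    = 16784.09091 + 16097.46901 + 15438.93619 + 14807.34334 + 191370.85508 = 254498.69453

€254498.69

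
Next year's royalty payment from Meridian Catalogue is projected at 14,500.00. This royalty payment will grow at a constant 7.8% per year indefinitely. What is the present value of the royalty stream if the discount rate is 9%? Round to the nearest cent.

Growing perpetuity: P = D₁ / (r − g) = 14,500.0000 / (0.09 − 0.078) = 1,208,333.33

1208333.33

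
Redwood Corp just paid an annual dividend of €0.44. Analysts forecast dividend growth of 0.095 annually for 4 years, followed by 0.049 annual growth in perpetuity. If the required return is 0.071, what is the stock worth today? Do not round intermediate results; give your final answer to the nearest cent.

€24.79

D_1 = 0.48180
D_2 = 0.52757
D_3 = 0.57769
D_4 = 0.63257
Terminal value at year 4: TV = D_4×(1+g_2)/(r−g_2) = 0.66357/0.022 = 30.16213
P_0 = D_1/(1+r)^1 + D_2/(1+r)^2 + D_3/(1+r)^3 + D_4/(1+r)^4 + TV/(1+r)^4
    = 0.44986 + 0.45994 + 0.47025 + 0.48079 + 22.92472 = 24.78556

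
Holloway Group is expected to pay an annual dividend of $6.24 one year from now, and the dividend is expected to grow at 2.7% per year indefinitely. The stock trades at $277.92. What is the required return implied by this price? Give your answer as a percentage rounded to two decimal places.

4.95%

P = D₁/(r − g) ⇒ r = D₁/P + g = $6.2400/$277.92 + 0.027 = 0.022453 + 0.027 = 0.049453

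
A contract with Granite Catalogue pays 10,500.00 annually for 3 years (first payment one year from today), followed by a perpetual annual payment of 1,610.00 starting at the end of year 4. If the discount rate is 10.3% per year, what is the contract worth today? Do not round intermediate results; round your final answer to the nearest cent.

37622.94

PV of 3-year annuity: 10,500.00 × [1 − (1+0.103)^−3] / 0.103 = 25974.64945
Perpetuity value at year 3: 1,610.00 / 0.103 = 15631.06796
PV of perpetuity: 15631.06796 / (1+0.103)^3 = 11648.28838
Total PV = 25974.64945 + 11648.28838 = 37622.93783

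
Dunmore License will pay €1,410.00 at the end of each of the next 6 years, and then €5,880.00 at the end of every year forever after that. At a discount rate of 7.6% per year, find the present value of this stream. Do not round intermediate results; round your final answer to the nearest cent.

PV of 6-year annuity: €1,410.00 × [1 − (1+0.076)^−6] / 0.076 = 6598.11848
Perpetuity value at year 6: €5,880.00 / 0.076 = 77368.42105
PV of perpetuity: 77368.42105 / (1+0.076)^6 = 49852.86316
Total PV = 6598.11848 + 49852.86316 = 56450.98163

€56450.98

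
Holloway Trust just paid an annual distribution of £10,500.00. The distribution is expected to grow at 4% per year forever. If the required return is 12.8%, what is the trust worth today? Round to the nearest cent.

D₁ = D₀ × (1 + g) = £10,500.00 × 1.04 = £10,920.0000
Growing perpetuity: P = D₁ / (r − g) = £10,920.0000 / (0.128 − 0.04) = £124,090.91

£124090.91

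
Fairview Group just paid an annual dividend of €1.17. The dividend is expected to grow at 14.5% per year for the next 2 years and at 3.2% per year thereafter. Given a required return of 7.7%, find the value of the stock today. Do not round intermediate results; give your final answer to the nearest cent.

€32.89

D_1 = 1.33965
D_2 = 1.53390
Terminal value at year 2: TV = D_2×(1+g_2)/(r−g_2) = 1.58298/0.045 = 35.17742
P_0 = D_1/(1+r)^1 + D_2/(1+r)^2 + TV/(1+r)^2
    = 1.24387 + 1.32241 + 30.32722 = 32.89350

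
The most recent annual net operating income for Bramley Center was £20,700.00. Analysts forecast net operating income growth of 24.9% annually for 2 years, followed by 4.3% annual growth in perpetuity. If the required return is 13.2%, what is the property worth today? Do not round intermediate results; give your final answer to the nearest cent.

D_1 = 25854.30000
D_2 = 32292.02070
Terminal value at year 2: TV = D_2×(1+g_2)/(r−g_2) = 33680.57759/0.089 = 378433.45607
P_0 = D_1/(1+r)^1 + D_2/(1+r)^2 + TV/(1+r)^2
    = 22839.48763 + 25200.10605 + 295322.59117 = 343362.18486

£343362.18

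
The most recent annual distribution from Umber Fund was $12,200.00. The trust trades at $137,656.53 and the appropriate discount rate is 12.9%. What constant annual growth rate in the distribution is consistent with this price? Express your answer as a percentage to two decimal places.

3.71%

P = D₀(1+g)/(r−g) ⇒ P(r−g) = D₀(1+g) ⇒ g(P+D₀) = P·r − D₀
g = (P·r − D₀)/(P + D₀) = ($137,656.53×0.129 − $12,200.00) / ($137,656.53 + $12,200.00) = 0.037087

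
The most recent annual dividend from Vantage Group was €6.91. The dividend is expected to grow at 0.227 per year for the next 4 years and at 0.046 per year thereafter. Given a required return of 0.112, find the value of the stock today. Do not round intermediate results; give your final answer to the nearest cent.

€197.90

D_1 = 8.47857
D_2 = 10.40321
D_3 = 12.76473
D_4 = 15.66233
Terminal value at year 4: TV = D_4×(1+g_2)/(r−g_2) = 16.38279/0.066 = 248.22416
P_0 = D_1/(1+r)^1 + D_2/(1+r)^2 + D_3/(1+r)^3 + D_4/(1+r)^4 + TV/(1+r)^4
    = 7.62461 + 8.41313 + 9.28319 + 10.24324 + 162.33976 = 197.90393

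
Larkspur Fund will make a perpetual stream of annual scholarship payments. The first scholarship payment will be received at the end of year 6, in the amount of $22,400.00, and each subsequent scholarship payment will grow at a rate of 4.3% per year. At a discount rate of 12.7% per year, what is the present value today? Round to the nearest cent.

Value at end of year 5: C₁ / (r − g) = $22,400.00 / (0.127 − 0.043) = $266,666.6667
Discount to today: PV = $266,666.6667 / (1 + 0.127)^5 = $266,666.6667 / 1.818108 = $146,672.65

$146672.65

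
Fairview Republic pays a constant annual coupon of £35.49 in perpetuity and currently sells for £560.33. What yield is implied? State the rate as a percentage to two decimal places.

6.33%

P = C/r ⇒ r = C/P = £35.49/£560.33 = 0.063338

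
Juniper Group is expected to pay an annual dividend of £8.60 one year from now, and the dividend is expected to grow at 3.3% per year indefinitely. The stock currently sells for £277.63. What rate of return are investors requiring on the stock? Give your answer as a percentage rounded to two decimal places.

6.40%

P = D₁/(r − g) ⇒ r = D₁/P + g = £8.6000/£277.63 + 0.033 = 0.030976 + 0.033 = 0.063976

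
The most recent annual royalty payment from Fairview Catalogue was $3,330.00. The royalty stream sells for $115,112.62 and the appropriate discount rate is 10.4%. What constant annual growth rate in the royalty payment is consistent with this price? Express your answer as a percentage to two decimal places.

7.30%

P = D₀(1+g)/(r−g) ⇒ P(r−g) = D₀(1+g) ⇒ g(P+D₀) = P·r − D₀
g = (P·r − D₀)/(P + D₀) = ($115,112.62×0.104 − $3,330.00) / ($115,112.62 + $3,330.00) = 0.072961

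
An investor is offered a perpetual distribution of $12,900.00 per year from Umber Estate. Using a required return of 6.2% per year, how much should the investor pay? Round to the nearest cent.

$208064.52

Level perpetuity: PV = C / r = $12,900.00 / 0.062 = $208,064.52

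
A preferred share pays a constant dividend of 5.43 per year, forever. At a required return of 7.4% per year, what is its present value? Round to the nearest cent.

Level perpetuity: PV = C / r = 5.43 / 0.074 = 73.38

73.38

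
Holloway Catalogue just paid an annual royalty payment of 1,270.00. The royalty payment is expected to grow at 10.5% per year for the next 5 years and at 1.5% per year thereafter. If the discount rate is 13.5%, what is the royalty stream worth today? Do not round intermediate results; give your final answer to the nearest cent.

15259.39

D_1 = 1403.35000
D_2 = 1550.70175
D_3 = 1713.52543
D_4 = 1893.44560
D_5 = 2092.25739
Terminal value at year 5: TV = D_5×(1+g_2)/(r−g_2) = 2123.64125/0.12 = 17697.01045
P_0 = D_1/(1+r)^1 + D_2/(1+r)^2 + D_3/(1+r)^3 + D_4/(1+r)^4 + D_5/(1+r)^5 + TV/(1+r)^5
    = 1236.43172 + 1203.75070 + 1171.93350 + 1140.95729 + 1110.79983 + 9395.51520 = 15259.38824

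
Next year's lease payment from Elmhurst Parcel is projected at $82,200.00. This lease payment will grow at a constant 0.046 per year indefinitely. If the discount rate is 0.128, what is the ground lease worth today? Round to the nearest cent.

$1002439.02

Growing perpetuity: P = D₁ / (r − g) = $82,200.0000 / (0.128 − 0.046) = $1,002,439.02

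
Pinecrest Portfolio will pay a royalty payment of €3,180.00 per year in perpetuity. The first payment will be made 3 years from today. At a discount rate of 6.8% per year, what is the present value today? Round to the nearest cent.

€40999.23

Value at end of year 2: C / r = €3,180.00 / 0.068 = €46,764.7059
Discount to today: PV = €46,764.7059 / (1 + 0.068)^2 = €46,764.7059 / 1.140624 = €40,999.23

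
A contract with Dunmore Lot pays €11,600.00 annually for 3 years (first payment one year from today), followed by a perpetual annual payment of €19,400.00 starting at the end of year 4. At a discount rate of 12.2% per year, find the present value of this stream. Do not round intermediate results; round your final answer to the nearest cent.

PV of 3-year annuity: €11,600.00 × [1 − (1+0.122)^−3] / 0.122 = 27765.76788
Perpetuity value at year 3: €19,400.00 / 0.122 = 159016.39344
PV of perpetuity: 159016.39344 / (1+0.122)^3 = 112580.54027
Total PV = 27765.76788 + 112580.54027 = 140346.30815

€140346.31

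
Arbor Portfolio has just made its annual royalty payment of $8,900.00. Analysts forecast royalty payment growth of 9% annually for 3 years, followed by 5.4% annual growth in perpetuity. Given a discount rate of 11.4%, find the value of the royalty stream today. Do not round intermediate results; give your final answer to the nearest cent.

D_1 = 9701.00000
D_2 = 10574.09000
D_3 = 11525.75810
Terminal value at year 3: TV = D_3×(1+g_2)/(r−g_2) = 12148.14904/0.06 = 202469.15062
P_0 = D_1/(1+r)^1 + D_2/(1+r)^2 + D_3/(1+r)^3 + TV/(1+r)^3
    = 8708.25853 + 8520.64793 + 8337.07921 + 146454.69154 = 172020.67721

$172020.68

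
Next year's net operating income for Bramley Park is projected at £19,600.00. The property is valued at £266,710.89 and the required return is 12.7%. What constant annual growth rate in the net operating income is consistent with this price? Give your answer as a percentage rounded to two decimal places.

P = D₁/(r−g) ⇒ g = r − D₁/P = 0.127 − £19,600.00/£266,710.89 = 0.053512

5.35%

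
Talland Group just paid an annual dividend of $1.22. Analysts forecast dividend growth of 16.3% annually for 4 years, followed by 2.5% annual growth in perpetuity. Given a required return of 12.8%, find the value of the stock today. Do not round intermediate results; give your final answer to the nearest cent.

$18.99

D_1 = 1.41886
D_2 = 1.65013
D_3 = 1.91911
D_4 = 2.23192
Terminal value at year 4: TV = D_4×(1+g_2)/(r−g_2) = 2.28772/0.103 = 22.21086
P_0 = D_1/(1+r)^1 + D_2/(1+r)^2 + D_3/(1+r)^3 + D_4/(1+r)^4 + TV/(1+r)^4
    = 1.25785 + 1.29688 + 1.33712 + 1.37861 + 13.71920 = 18.98968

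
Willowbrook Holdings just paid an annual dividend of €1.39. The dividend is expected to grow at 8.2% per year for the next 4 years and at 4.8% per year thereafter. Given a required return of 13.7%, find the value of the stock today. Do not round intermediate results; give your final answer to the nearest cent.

D_1 = 1.50398
D_2 = 1.62731
D_3 = 1.76075
D_4 = 1.90513
Terminal value at year 4: TV = D_4×(1+g_2)/(r−g_2) = 1.99657/0.089 = 22.43340
P_0 = D_1/(1+r)^1 + D_2/(1+r)^2 + D_3/(1+r)^3 + D_4/(1+r)^4 + TV/(1+r)^4
    = 1.32276 + 1.25878 + 1.19789 + 1.13994 + 13.42311 = 18.34248

€18.34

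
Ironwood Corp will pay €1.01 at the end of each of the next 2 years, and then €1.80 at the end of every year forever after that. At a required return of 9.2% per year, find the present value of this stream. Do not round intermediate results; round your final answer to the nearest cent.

PV of 2-year annuity: €1.01 × [1 − (1+0.092)^−2] / 0.092 = 1.77189
Perpetuity value at year 2: €1.80 / 0.092 = 19.56522
PV of perpetuity: 19.56522 / (1+0.092)^2 = 16.40739
Total PV = 1.77189 + 16.40739 = 18.17928

€18.18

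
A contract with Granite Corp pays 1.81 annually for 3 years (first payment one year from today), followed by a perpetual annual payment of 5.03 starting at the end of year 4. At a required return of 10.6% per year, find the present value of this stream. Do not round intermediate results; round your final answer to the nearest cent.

PV of 3-year annuity: 1.81 × [1 − (1+0.106)^−3] / 0.106 = 4.45408
Perpetuity value at year 3: 5.03 / 0.106 = 47.45283
PV of perpetuity: 47.45283 / (1+0.106)^3 = 35.07492
Total PV = 4.45408 + 35.07492 = 39.52900

39.53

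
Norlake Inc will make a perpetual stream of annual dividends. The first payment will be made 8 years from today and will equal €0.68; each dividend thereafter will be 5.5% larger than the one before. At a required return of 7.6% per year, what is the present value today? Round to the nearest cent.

Value at end of year 7: C₁ / (r − g) = €0.68 / (0.076 − 0.055) = €32.3810
Discount to today: PV = €32.3810 / (1 + 0.076)^7 = €32.3810 / 1.669882 = €19.39

€19.39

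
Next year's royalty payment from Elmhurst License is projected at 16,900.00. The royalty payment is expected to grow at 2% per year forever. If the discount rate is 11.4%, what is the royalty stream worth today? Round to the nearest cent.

Growing perpetuity: P = D₁ / (r − g) = 16,900.0000 / (0.114 − 0.02) = 179,787.23

179787.23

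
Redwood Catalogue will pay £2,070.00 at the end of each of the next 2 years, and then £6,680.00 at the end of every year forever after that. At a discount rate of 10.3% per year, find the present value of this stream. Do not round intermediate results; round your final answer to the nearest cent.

£56885.64

PV of 2-year annuity: £2,070.00 × [1 − (1+0.103)^−2] / 0.103 = 3578.15042
Perpetuity value at year 2: £6,680.00 / 0.103 = 64854.36893
PV of perpetuity: 64854.36893 / (1+0.103)^2 = 53307.48739
Total PV = 3578.15042 + 53307.48739 = 56885.63781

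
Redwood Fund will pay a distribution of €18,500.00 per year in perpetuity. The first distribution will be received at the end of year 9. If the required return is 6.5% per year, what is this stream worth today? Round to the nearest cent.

Value at end of year 8: C / r = €18,500.00 / 0.065 = €284,615.3846
Discount to today: PV = €284,615.3846 / (1 + 0.065)^8 = €284,615.3846 / 1.654996 = €171,973.49

€171973.49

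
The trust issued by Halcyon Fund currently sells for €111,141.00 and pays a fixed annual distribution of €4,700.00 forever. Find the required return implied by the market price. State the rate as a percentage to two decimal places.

4.23%

P = C/r ⇒ r = C/P = €4,700.00/€111,141.00 = 0.042289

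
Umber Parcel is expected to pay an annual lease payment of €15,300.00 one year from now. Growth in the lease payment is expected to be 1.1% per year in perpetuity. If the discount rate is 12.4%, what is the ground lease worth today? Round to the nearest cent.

Growing perpetuity: P = D₁ / (r − g) = €15,300.0000 / (0.124 − 0.011) = €135,398.23

€135398.23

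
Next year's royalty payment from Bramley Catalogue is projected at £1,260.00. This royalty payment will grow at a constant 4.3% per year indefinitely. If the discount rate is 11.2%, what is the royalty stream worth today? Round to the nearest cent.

£18260.87

Growing perpetuity: P = D₁ / (r − g) = £1,260.0000 / (0.112 − 0.043) = £18,260.87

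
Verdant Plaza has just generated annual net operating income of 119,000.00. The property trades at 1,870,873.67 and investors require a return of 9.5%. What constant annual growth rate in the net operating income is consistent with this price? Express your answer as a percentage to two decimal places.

P = D₀(1+g)/(r−g) ⇒ P(r−g) = D₀(1+g) ⇒ g(P+D₀) = P·r − D₀
g = (P·r − D₀)/(P + D₀) = (1,870,873.67×0.095 − 119,000.00) / (1,870,873.67 + 119,000.00) = 0.029516

2.95%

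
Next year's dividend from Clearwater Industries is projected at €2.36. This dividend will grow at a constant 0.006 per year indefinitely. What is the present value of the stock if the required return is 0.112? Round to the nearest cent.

€22.26

Growing perpetuity: P = D₁ / (r − g) = €2.3600 / (0.112 − 0.006) = €22.26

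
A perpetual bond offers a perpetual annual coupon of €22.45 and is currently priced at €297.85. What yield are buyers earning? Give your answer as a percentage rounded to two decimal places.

P = C/r ⇒ r = C/P = €22.45/€297.85 = 0.075374

7.54%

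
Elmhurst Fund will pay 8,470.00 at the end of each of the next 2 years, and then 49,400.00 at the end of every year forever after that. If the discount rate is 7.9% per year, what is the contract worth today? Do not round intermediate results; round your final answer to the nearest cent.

PV of 2-year annuity: 8,470.00 × [1 − (1+0.079)^−2] / 0.079 = 15124.98701
Perpetuity value at year 2: 49,400.00 / 0.079 = 625316.45570
PV of perpetuity: 625316.45570 / (1+0.079)^2 = 537102.24575
Total PV = 15124.98701 + 537102.24575 = 552227.23276

552227.23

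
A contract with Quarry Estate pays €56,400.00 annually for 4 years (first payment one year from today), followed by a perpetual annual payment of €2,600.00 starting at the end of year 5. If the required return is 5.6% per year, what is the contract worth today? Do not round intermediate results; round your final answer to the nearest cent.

PV of 4-year annuity: €56,400.00 × [1 − (1+0.056)^−4] / 0.056 = 197235.38792
Perpetuity value at year 4: €2,600.00 / 0.056 = 46428.57143
PV of perpetuity: 46428.57143 / (1+0.056)^4 = 37336.15993
Total PV = 197235.38792 + 37336.15993 = 234571.54785

€234571.55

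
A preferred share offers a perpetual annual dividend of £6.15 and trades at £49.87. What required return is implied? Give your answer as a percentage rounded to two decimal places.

12.33%

P = C/r ⇒ r = C/P = £6.15/£49.87 = 0.123321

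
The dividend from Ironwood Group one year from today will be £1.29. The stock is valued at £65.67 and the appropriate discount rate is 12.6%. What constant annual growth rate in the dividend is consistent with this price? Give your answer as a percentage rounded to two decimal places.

P = D₁/(r−g) ⇒ g = r − D₁/P = 0.126 − £1.29/£65.67 = 0.106356

10.64%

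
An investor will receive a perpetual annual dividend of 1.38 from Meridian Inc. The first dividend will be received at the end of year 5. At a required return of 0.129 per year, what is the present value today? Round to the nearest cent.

Value at end of year 4: C / r = 1.38 / 0.129 = 10.6977
Discount to today: PV = 10.6977 / (1 + 0.129)^4 = 10.6977 / 1.624710 = 6.58

6.58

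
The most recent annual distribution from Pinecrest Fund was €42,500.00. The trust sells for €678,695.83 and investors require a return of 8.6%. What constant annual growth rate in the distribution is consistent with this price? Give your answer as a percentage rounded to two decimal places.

P = D₀(1+g)/(r−g) ⇒ P(r−g) = D₀(1+g) ⇒ g(P+D₀) = P·r − D₀
g = (P·r − D₀)/(P + D₀) = (€678,695.83×0.086 − €42,500.00) / (€678,695.83 + €42,500.00) = 0.022002

2.20%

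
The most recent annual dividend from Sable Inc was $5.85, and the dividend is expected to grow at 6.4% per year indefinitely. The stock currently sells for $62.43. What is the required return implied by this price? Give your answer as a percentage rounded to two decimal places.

D₁ = $5.85 × 1.064 = $6.2244
P = D₁/(r − g) ⇒ r = D₁/P + g = $6.2244/$62.43 + 0.064 = 0.099702 + 0.064 = 0.163702

16.37%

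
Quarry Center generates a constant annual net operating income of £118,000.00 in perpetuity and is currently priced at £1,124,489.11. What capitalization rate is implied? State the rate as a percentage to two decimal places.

P = C/r ⇒ r = C/P = £118,000.00/£1,124,489.11 = 0.104937

10.49%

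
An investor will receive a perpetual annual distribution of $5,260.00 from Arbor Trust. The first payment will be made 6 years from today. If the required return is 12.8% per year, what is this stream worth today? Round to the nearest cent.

Value at end of year 5: C / r = $5,260.00 / 0.128 = $41,093.7500
Discount to today: PV = $41,093.7500 / (1 + 0.128)^5 = $41,093.7500 / 1.826188 = $22,502.47

$22502.47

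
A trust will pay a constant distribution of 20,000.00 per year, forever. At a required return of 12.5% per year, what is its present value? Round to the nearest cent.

Level perpetuity: PV = C / r = 20,000.00 / 0.125 = 160,000.00

160000.00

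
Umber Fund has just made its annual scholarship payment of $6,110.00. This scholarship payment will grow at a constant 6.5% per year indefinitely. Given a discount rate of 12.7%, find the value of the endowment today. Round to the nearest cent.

$104954.03

D₁ = D₀ × (1 + g) = $6,110.00 × 1.065 = $6,507.1500
Growing perpetuity: P = D₁ / (r − g) = $6,507.1500 / (0.127 − 0.065) = $104,954.03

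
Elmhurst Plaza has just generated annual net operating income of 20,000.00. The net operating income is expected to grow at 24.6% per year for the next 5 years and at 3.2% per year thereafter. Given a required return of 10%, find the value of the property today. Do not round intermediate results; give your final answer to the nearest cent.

713618.83

D_1 = 24920.00000
D_2 = 31050.32000
D_3 = 38688.69872
D_4 = 48206.11861
D_5 = 60064.82378
Terminal value at year 5: TV = D_5×(1+g_2)/(r−g_2) = 61986.89814/0.068 = 911572.03151
P_0 = D_1/(1+r)^1 + D_2/(1+r)^2 + D_3/(1+r)^3 + D_4/(1+r)^4 + D_5/(1+r)^5 + TV/(1+r)^5
    = 22654.54545 + 25661.42149 + 29067.39198 + 32925.42764 + 37295.52985 + 566014.51187 = 713618.82828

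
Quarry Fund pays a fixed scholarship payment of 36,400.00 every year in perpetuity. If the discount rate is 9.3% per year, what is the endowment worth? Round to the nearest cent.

Level perpetuity: PV = C / r = 36,400.00 / 0.093 = 391,397.85

391397.85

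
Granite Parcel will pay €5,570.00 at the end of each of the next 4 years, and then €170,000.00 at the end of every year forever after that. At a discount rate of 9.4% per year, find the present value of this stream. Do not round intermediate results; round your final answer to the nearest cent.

PV of 4-year annuity: €5,570.00 × [1 − (1+0.094)^−4] / 0.094 = 17887.93555
Perpetuity value at year 4: €170,000.00 / 0.094 = 1808510.63830
PV of perpetuity: 1808510.63830 / (1+0.094)^4 = 1262559.28412
Total PV = 17887.93555 + 1262559.28412 = 1280447.21966

€1280447.22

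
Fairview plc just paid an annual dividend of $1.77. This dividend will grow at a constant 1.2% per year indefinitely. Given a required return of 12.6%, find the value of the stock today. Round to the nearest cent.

$15.71

D₁ = D₀ × (1 + g) = $1.77 × 1.012 = $1.7912
Growing perpetuity: P = D₁ / (r − g) = $1.7912 / (0.126 − 0.012) = $15.71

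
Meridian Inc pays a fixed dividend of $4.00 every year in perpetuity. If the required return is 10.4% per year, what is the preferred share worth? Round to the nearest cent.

$38.46

Level perpetuity: PV = C / r = $4.00 / 0.104 = $38.46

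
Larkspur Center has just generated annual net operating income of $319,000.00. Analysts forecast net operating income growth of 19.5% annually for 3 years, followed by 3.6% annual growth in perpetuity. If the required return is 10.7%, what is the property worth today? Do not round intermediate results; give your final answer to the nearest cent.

D_1 = 381205.00000
D_2 = 455539.97500
D_3 = 544370.27013
Terminal value at year 3: TV = D_3×(1+g_2)/(r−g_2) = 563967.59985/0.071 = 7943205.63168
P_0 = D_1/(1+r)^1 + D_2/(1+r)^2 + D_3/(1+r)^3 + TV/(1+r)^3
    = 344358.62692 + 371733.11578 + 401283.71577 + 5855351.12025 = 6972726.57872

$6972726.58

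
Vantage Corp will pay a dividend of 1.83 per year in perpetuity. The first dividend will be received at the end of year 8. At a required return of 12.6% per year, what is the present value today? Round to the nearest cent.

6.33

Value at end of year 7: C / r = 1.83 / 0.126 = 14.5238
Discount to today: PV = 14.5238 / (1 + 0.126)^7 = 14.5238 / 2.294926 = 6.33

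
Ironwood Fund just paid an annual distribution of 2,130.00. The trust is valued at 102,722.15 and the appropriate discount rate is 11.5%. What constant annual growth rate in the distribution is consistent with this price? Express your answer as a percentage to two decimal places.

9.23%

P = D₀(1+g)/(r−g) ⇒ P(r−g) = D₀(1+g) ⇒ g(P+D₀) = P·r − D₀
g = (P·r − D₀)/(P + D₀) = (102,722.15×0.115 − 2,130.00) / (102,722.15 + 2,130.00) = 0.092350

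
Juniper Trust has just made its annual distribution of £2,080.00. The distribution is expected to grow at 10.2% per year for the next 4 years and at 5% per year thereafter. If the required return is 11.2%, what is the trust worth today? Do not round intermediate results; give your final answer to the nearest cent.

£42110.31

D_1 = 2292.16000
D_2 = 2525.96032
D_3 = 2783.60827
D_4 = 3067.53632
Terminal value at year 4: TV = D_4×(1+g_2)/(r−g_2) = 3220.91313/0.062 = 51950.21181
P_0 = D_1/(1+r)^1 + D_2/(1+r)^2 + D_3/(1+r)^3 + D_4/(1+r)^4 + TV/(1+r)^4
    = 2061.29496 + 2042.75814 + 2024.38801 + 2006.18308 + 33975.68125 = 42110.30545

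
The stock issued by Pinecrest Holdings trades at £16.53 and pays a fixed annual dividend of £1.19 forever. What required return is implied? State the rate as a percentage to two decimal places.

7.20%

P = C/r ⇒ r = C/P = £1.19/£16.53 = 0.071990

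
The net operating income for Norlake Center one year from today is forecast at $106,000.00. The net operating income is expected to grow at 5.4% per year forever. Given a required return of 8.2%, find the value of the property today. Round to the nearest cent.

$3785714.29

Growing perpetuity: P = D₁ / (r − g) = $106,000.0000 / (0.082 − 0.054) = $3,785,714.29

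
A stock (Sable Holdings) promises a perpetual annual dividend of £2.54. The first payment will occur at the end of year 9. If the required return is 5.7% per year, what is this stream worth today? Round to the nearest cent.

£28.60

Value at end of year 8: C / r = £2.54 / 0.057 = £44.5614
Discount to today: PV = £44.5614 / (1 + 0.057)^8 = £44.5614 / 1.558116 = £28.60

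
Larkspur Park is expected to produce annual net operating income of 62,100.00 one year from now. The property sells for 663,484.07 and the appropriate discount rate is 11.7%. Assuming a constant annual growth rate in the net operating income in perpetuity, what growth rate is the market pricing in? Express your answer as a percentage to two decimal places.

2.34%

P = D₁/(r−g) ⇒ g = r − D₁/P = 0.117 − 62,100.00/663,484.07 = 0.023403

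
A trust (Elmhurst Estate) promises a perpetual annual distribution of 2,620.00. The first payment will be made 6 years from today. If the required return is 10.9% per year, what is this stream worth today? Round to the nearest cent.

Value at end of year 5: C / r = 2,620.00 / 0.109 = 24,036.6972
Discount to today: PV = 24,036.6972 / (1 + 0.109)^5 = 24,036.6972 / 1.677481 = 14,329.04

14329.04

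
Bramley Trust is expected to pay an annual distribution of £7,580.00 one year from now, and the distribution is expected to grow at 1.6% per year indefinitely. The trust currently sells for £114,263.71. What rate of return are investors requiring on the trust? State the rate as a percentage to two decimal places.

8.23%

P = D₁/(r − g) ⇒ r = D₁/P + g = £7,580.0000/£114,263.71 + 0.016 = 0.066338 + 0.016 = 0.082338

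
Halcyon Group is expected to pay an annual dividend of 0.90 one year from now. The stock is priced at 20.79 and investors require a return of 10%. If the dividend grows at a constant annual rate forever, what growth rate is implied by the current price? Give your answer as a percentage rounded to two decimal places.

P = D₁/(r−g) ⇒ g = r − D₁/P = 0.1 − 0.90/20.79 = 0.056710

5.67%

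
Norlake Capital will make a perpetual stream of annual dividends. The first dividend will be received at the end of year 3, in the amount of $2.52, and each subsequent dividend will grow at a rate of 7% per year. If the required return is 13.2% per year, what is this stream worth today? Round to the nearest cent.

$31.72

Value at end of year 2: C₁ / (r − g) = $2.52 / (0.132 − 0.07) = $40.6452
Discount to today: PV = $40.6452 / (1 + 0.132)^2 = $40.6452 / 1.281424 = $31.72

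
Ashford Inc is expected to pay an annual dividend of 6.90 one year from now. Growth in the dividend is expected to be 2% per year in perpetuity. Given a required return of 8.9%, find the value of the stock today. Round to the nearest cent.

Growing perpetuity: P = D₁ / (r − g) = 6.9000 / (0.089 − 0.02) = 100.00

100.00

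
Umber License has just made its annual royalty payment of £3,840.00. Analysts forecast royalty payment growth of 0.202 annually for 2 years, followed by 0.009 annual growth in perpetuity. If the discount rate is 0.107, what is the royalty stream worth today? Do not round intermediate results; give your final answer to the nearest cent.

D_1 = 4615.68000
D_2 = 5548.04736
Terminal value at year 2: TV = D_2×(1+g_2)/(r−g_2) = 5597.97979/0.098 = 57122.24272
P_0 = D_1/(1+r)^1 + D_2/(1+r)^2 + TV/(1+r)^2
    = 4169.53930 + 4527.35884 + 46613.31701 = 55310.21514

£55310.22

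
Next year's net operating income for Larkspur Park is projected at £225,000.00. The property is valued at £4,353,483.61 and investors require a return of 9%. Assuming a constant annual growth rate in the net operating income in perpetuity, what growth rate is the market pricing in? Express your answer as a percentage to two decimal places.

3.83%

P = D₁/(r−g) ⇒ g = r − D₁/P = 0.09 − £225,000.00/£4,353,483.61 = 0.038317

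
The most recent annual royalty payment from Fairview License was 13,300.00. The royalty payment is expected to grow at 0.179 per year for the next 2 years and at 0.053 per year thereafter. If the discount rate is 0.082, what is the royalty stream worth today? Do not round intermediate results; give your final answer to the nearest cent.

D_1 = 15680.70000
D_2 = 18487.54530
Terminal value at year 2: TV = D_2×(1+g_2)/(r−g_2) = 19467.38520/0.029 = 671289.14486
P_0 = D_1/(1+r)^1 + D_2/(1+r)^2 + TV/(1+r)^2
    = 14492.32902 + 15791.54890 + 573396.58609 = 603680.46402

603680.46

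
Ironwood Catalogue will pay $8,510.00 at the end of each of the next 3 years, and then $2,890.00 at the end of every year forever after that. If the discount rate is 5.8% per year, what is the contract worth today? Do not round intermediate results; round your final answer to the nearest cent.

$64905.67

PV of 3-year annuity: $8,510.00 × [1 − (1+0.058)^−3] / 0.058 = 22831.76720
Perpetuity value at year 3: $2,890.00 / 0.058 = 49827.58621
PV of perpetuity: 49827.58621 / (1+0.058)^3 = 42073.90733
Total PV = 22831.76720 + 42073.90733 = 64905.67453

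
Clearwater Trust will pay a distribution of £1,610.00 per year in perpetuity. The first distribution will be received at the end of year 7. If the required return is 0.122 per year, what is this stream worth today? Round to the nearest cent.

£6614.68

Value at end of year 6: C / r = £1,610.00 / 0.122 = £13,196.7213
Discount to today: PV = £13,196.7213 / (1 + 0.122)^6 = £13,196.7213 / 1.995065 = £6,614.68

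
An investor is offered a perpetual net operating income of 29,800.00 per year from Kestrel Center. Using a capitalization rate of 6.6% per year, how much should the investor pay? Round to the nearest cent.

451515.15

Level perpetuity: PV = C / r = 29,800.00 / 0.066 = 451,515.15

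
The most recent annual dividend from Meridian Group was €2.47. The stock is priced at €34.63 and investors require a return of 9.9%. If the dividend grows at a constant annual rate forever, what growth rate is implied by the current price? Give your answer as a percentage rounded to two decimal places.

P = D₀(1+g)/(r−g) ⇒ P(r−g) = D₀(1+g) ⇒ g(P+D₀) = P·r − D₀
g = (P·r − D₀)/(P + D₀) = (€34.63×0.099 − €2.47) / (€34.63 + €2.47) = 0.025832

2.58%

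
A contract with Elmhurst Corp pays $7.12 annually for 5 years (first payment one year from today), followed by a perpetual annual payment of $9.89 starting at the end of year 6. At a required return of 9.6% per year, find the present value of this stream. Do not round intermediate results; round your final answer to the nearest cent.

$92.41

PV of 5-year annuity: $7.12 × [1 − (1+0.096)^−5] / 0.096 = 27.26849
Perpetuity value at year 5: $9.89 / 0.096 = 103.02083
PV of perpetuity: 103.02083 / (1+0.096)^5 = 65.14368
Total PV = 27.26849 + 65.14368 = 92.41217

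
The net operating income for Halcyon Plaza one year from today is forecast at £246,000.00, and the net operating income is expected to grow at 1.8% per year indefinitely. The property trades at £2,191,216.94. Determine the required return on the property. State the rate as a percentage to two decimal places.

13.03%

P = D₁/(r − g) ⇒ r = D₁/P + g = £246,000.0000/£2,191,216.94 + 0.018 = 0.112266 + 0.018 = 0.130266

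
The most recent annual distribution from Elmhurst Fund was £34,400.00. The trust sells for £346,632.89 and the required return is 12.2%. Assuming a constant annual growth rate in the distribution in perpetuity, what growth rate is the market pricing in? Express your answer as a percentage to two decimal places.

P = D₀(1+g)/(r−g) ⇒ P(r−g) = D₀(1+g) ⇒ g(P+D₀) = P·r − D₀
g = (P·r − D₀)/(P + D₀) = (£346,632.89×0.122 − £34,400.00) / (£346,632.89 + £34,400.00) = 0.020705

2.07%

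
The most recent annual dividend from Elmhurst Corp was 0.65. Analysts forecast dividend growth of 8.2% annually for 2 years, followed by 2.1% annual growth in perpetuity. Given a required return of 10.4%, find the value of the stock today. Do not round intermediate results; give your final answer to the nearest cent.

8.94

D_1 = 0.70330
D_2 = 0.76097
Terminal value at year 2: TV = D_2×(1+g_2)/(r−g_2) = 0.77695/0.083 = 9.36086
P_0 = D_1/(1+r)^1 + D_2/(1+r)^2 + TV/(1+r)^2
    = 0.63705 + 0.62435 + 7.68029 = 8.94169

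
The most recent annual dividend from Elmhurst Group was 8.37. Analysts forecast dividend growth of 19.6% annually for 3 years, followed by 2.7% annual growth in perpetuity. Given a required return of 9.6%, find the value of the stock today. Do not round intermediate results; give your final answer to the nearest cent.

D_1 = 10.01052
D_2 = 11.97258
D_3 = 14.31921
Terminal value at year 3: TV = D_3×(1+g_2)/(r−g_2) = 14.70583/0.069 = 213.12792
P_0 = D_1/(1+r)^1 + D_2/(1+r)^2 + D_3/(1+r)^3 + TV/(1+r)^3
    = 9.13369 + 9.96705 + 10.87645 + 161.88577 = 191.86297

191.86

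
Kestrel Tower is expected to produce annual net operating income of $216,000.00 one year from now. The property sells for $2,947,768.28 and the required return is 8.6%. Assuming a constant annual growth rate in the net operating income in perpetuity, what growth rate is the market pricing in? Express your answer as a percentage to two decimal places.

1.27%

P = D₁/(r−g) ⇒ g = r − D₁/P = 0.086 − $216,000.00/$2,947,768.28 = 0.012724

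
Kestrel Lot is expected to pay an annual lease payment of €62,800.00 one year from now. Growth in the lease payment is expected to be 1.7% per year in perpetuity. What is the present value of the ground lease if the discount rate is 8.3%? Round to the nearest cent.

€951515.15

Growing perpetuity: P = D₁ / (r − g) = €62,800.0000 / (0.083 − 0.017) = €951,515.15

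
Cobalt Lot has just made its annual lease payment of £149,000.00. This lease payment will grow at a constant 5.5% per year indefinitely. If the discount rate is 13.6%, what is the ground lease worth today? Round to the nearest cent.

£1940679.01

D₁ = D₀ × (1 + g) = £149,000.00 × 1.055 = £157,195.0000
Growing perpetuity: P = D₁ / (r − g) = £157,195.0000 / (0.136 − 0.055) = £1,940,679.01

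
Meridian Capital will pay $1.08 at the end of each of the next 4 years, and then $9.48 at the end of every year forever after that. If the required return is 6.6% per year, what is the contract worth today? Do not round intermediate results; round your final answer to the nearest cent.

$114.92

PV of 4-year annuity: $1.08 × [1 − (1+0.066)^−4] / 0.066 = 3.69147
Perpetuity value at year 4: $9.48 / 0.066 = 143.63636
PV of perpetuity: 143.63636 / (1+0.066)^4 = 111.23349
Total PV = 3.69147 + 111.23349 = 114.92496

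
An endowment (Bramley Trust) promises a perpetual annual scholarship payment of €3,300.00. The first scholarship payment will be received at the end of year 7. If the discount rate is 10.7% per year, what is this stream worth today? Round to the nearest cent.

Value at end of year 6: C / r = €3,300.00 / 0.107 = €30,841.1215
Discount to today: PV = €30,841.1215 / (1 + 0.107)^6 = €30,841.1215 / 1.840288 = €16,758.86

€16758.86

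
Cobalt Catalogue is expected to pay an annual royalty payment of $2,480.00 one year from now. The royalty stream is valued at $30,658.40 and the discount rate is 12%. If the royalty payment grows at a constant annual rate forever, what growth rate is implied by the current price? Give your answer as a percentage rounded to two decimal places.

3.91%

P = D₁/(r−g) ⇒ g = r − D₁/P = 0.12 − $2,480.00/$30,658.40 = 0.039109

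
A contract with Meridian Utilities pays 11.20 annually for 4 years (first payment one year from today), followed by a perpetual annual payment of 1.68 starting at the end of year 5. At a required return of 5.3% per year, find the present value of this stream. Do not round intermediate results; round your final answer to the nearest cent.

65.22

PV of 4-year annuity: 11.20 × [1 − (1+0.053)^−4] / 0.053 = 39.43944
Perpetuity value at year 4: 1.68 / 0.053 = 31.69811
PV of perpetuity: 31.69811 / (1+0.053)^4 = 25.78220
Total PV = 39.43944 + 25.78220 = 65.22164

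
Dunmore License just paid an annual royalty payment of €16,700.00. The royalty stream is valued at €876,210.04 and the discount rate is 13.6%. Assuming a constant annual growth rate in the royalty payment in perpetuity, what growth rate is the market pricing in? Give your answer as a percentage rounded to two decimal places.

11.48%

P = D₀(1+g)/(r−g) ⇒ P(r−g) = D₀(1+g) ⇒ g(P+D₀) = P·r − D₀
g = (P·r − D₀)/(P + D₀) = (€876,210.04×0.136 − €16,700.00) / (€876,210.04 + €16,700.00) = 0.114754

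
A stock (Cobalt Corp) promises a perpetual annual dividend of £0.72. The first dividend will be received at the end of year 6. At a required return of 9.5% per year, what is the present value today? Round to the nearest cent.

Value at end of year 5: C / r = £0.72 / 0.095 = £7.5789
Discount to today: PV = £7.5789 / (1 + 0.095)^5 = £7.5789 / 1.574239 = £4.81

£4.81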